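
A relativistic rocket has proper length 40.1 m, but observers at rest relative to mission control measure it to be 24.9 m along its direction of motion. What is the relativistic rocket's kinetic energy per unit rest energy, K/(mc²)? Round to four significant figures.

Length contraction gives γ = L₀/L = 40.1/24.9 = 1.61044.
Since K = (γ−1)mc², K/(mc²) = 1.61044 − 1 = 0.6104.

0.6104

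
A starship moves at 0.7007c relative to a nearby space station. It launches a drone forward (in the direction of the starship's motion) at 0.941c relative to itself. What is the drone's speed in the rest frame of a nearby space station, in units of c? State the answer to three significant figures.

0.989c

In units of c, u = (u' + v)/(1 + u'v) with u' = 0.941 and v = 0.7007.
Numerator: 0.941 + 0.7007 = 1.6417. Denominator: 1 + (0.941)(0.7007) = 1.6593587.
u = 1.6417/1.6593587 = 0.98936, so the speed is 0.989c.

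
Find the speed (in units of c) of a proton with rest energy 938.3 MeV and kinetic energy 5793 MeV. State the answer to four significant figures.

γ = 1 + K/(mc²) = 1 + 5793/938.3 = 7.1739.
β = √(1 − 1/γ²) = √(1 − 0.0194307) = √0.9805693 = 0.9902.

0.9902c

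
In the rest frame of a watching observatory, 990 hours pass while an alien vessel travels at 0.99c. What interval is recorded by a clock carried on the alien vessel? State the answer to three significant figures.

140 hours

γ = 1/√(1 − β²) = 1/√(1 − 0.9801) = 1/√0.0199 = 1/0.141067 = 7.0888.
The alien vessel's clock runs slow as seen from a watching observatory, so Δτ = Δt/γ = 990/7.0888 = 140 hours.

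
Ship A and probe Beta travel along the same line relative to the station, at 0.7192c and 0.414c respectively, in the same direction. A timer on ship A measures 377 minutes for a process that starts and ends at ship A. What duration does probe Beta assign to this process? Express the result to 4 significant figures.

418.6 minutes

Transform ship A's velocity into probe Beta's frame: (0.7192 − 0.414)/(1 − 0.7192·0.414) = 0.3052/0.7022512, so the relative speed is 0.4346c.
γ for this relative speed: γ = 1/√(1 − 0.188877) = 1.1103.
Ship A's interval is proper; time dilation gives Δt_B = γΔτ = 1.1103 × 377 minutes = 418.6 minutes.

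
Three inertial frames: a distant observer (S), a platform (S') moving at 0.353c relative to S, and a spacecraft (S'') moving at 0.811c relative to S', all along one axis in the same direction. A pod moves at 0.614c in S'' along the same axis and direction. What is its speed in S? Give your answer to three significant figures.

Apply u = (u'+v)/(1+u'v) twice. Pod in the platform frame: (0.614+0.811)/(1+0.614·0.811) = 1.425/1.497954 = 0.9513c.
That velocity, transformed to the rest frame of a distant observer: (0.9513+0.353)/(1+0.9513·0.353) = 1.3043/1.3358089 = 0.97641c.

0.976c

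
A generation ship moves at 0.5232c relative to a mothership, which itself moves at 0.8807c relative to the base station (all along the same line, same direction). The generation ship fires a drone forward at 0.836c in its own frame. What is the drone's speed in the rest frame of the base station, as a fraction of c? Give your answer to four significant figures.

0.9965c

Compose velocities in two stages. Stage 1 (into S'): u₁ = (0.836+0.5232)/(1+0.836×0.5232) = 0.9456.
Stage 2 (into S): u = (0.9456+0.8807)/(1+0.9456×0.8807) = 0.99646, so the speed is 0.9965c.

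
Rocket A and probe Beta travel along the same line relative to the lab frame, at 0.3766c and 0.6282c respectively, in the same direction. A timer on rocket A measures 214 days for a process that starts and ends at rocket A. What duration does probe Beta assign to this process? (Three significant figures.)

227 days

Transform rocket A's velocity into probe Beta's frame: (0.3766 − 0.6282)/(1 − 0.3766·0.6282) = −0.2516/0.76341988, so the relative speed is 0.32957c.
At |u| = 0.32957c, γ = (1 − 0.108616)^(−1/2) = 1.0592.
Rocket A's interval is proper; time dilation gives Δt_B = γΔτ = 1.0592 × 214 days = 227 days.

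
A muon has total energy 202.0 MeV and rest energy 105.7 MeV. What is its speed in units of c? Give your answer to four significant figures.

γ = E/(mc²) = 202.0/105.7 = 1.9111.
β = √(1 − 1/γ²) = √(1 − 0.2738) = √0.7262 = 0.8522.

0.8522c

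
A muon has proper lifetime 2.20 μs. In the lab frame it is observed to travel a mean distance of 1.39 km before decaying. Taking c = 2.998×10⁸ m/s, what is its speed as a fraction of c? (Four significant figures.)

0.9035c

d = βγcτ ⇒ βγ = d/(cτ) = 1390 m / (659.56 m) = 2.1075.
β = (βγ)/√(1+(βγ)²) = 2.1075/√5.44156 = 0.9035.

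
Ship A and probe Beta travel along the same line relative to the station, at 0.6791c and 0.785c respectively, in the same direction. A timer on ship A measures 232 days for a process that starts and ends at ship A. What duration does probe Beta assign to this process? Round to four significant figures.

Transform ship A's velocity into probe Beta's frame: (0.6791 − 0.785)/(1 − 0.6791·0.785) = −0.1059/0.4669065, so the relative speed is 0.22681c.
γ for this relative speed: γ = 1/√(1 − 0.0514428) = 1.0268.
The clock on ship A records proper time, so probe Beta measures Δt = γΔτ = 1.0268 × 232 = 238.2 days.

238.2 days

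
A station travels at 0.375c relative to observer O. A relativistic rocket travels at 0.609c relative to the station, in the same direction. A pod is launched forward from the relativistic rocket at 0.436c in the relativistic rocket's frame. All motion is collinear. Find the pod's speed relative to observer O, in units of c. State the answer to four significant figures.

Compose velocities in two stages. Stage 1 (into S'): u₁ = (0.436+0.609)/(1+0.436×0.609) = 0.82574.
Stage 2 (into S): u = (0.82574+0.375)/(1+0.82574×0.375) = 0.91684, so the speed is 0.9168c.

0.9168c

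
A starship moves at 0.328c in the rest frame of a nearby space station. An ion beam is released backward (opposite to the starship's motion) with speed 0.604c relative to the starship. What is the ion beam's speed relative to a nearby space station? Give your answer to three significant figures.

0.344c

Relativistic velocity addition: u = (u' + v)/(1 + u'v/c²), with u' = −0.604c and v = 0.328c.
Numerator: −0.604 + 0.328 = −0.276. Denominator: 1 + (−0.604)(0.328) = 0.801888.
u = −0.276/0.801888 = −0.34419, so the speed is 0.344c.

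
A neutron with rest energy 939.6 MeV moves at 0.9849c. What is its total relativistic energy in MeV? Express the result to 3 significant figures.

5430 MeV

With β = 0.9849, γ = 1/√(1 − 0.9849²) = 1/√0.02997199 = 5.7762.
Total energy: E = γmc² = 5.7762 × 939.6 MeV = 5430 MeV.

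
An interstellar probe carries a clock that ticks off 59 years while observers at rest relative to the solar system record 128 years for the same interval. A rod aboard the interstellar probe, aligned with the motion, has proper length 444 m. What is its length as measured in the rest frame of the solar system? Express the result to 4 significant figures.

γ = Δt/Δτ = 128/59 = 2.16949.
L = L₀/γ = 444/2.16949 = 204.7 m.

204.7 m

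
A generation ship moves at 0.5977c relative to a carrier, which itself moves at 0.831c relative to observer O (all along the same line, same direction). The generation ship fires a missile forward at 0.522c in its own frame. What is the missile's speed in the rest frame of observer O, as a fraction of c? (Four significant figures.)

First combine the missile and generation ship (S''→S'): u₁ = (0.522 + 0.5977)/(1 + 0.522×0.5977) = 1.1197/1.3119994 = 0.85343.
Then combine with the carrier (S'→S): u = (0.85343 + 0.831)/(1 + 0.85343×0.831) = 1.68443/1.70920033 = 0.98551.

0.9855c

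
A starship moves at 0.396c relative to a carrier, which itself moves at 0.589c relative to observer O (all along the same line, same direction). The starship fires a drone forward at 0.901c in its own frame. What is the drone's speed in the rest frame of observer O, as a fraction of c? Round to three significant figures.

0.988c

Compose velocities in two stages. Stage 1 (into S'): u₁ = (0.901+0.396)/(1+0.901×0.396) = 0.95593.
Stage 2 (into S): u = (0.95593+0.589)/(1+0.95593×0.589) = 0.98841, so the speed is 0.988c.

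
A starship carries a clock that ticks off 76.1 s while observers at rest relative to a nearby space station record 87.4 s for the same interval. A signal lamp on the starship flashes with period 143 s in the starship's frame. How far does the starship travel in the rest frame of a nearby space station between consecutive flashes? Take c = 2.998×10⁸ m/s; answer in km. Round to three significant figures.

2.42×10^7 km

γ = Δt/Δτ = 87.4/76.1 = 1.14849.
β = √(1 − 1/γ²) = 0.4918. Lab-frame period = γτ = 1.14849×143 s = 164.23 s. Distance = βc × γτ = 0.4918 × 2.998×10⁸ m/s × 164.23 s = 2.4214×10^10 m = 2.42×10^7 km.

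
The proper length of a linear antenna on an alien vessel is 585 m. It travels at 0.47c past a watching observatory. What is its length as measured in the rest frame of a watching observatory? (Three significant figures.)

516 m

Lorentz factor: γ = (1 − 0.2209)^(−1/2) = 1.1329.
Length contraction: L = L₀/γ = 585/1.1329 = 516 m.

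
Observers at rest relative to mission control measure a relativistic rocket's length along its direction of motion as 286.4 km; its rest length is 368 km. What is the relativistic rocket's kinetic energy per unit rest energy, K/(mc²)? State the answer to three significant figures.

0.285

From L = L₀/γ: γ = 368/286.4 = 1.28492.
Since K = (γ−1)mc², K/(mc²) = 1.28492 − 1 = 0.285.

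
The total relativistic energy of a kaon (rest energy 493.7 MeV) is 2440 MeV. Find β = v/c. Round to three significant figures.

0.979

γ = E/(mc²) = 2440/493.7 = 4.9423.
β = √(1 − 1/γ²) = √(1 − 0.0409394) = √0.9590606 = 0.979.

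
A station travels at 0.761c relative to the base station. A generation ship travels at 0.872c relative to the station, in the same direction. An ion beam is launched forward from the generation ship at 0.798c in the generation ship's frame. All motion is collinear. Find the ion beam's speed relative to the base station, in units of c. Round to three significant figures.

0.998c

Apply u = (u'+v)/(1+u'v) twice. Ion beam in the station frame: (0.798+0.872)/(1+0.798·0.872) = 1.67/1.695856 = 0.98475c.
That velocity, transformed to the rest frame of the base station: (0.98475+0.761)/(1+0.98475·0.761) = 1.74575/1.74939475 = 0.99792c.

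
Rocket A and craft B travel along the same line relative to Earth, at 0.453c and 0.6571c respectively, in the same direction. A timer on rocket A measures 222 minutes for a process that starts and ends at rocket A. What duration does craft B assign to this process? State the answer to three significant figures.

232 minutes

Speed of rocket A in craft B's frame: u = (v_A − v_B)/(1 − v_A v_B/c²) = (0.453 − 0.6571)/(1 − 0.453×0.6571) = −0.2041/0.7023337 = −0.2906; |u| = 0.2906c.
At |u| = 0.2906c, γ = (1 − 0.0844484)^(−1/2) = 1.0451.
The clock on rocket A records proper time, so craft B measures Δt = γΔτ = 1.0451 × 222 = 232 minutes.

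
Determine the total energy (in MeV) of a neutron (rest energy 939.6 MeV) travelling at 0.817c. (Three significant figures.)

1630 MeV

β² = 0.667489, so γ = 1/√0.332511 = 1.7342.
Total energy: E = γmc² = 1.7342 × 939.6 MeV = 1630 MeV.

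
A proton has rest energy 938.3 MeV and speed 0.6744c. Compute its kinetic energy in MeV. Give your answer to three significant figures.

332 MeV

With β = 0.6744, γ = 1/√(1 − 0.6744²) = 1/√0.54518464 = 1.35434.
Kinetic energy: K = (γ − 1)mc² = (1.35434 − 1) × 938.3 MeV = 0.35434 × 938.3 = 332 MeV.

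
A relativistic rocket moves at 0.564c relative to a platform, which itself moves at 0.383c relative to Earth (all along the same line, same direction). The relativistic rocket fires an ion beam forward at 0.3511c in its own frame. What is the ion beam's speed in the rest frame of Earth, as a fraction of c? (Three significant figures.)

Apply u = (u'+v)/(1+u'v) twice. Ion beam in the platform frame: (0.3511+0.564)/(1+0.3511·0.564) = 0.9151/1.1980204 = 0.76384c.
That velocity, transformed to the rest frame of Earth: (0.76384+0.383)/(1+0.76384·0.383) = 1.14684/1.29255072 = 0.88727c.

0.887c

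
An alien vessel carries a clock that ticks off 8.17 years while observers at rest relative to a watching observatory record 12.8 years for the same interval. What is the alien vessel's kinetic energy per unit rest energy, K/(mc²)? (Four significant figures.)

γ = Δt/Δτ = 12.8/8.17 = 1.56671.
Since K = (γ−1)mc², K/(mc²) = 1.56671 − 1 = 0.5667.

0.5667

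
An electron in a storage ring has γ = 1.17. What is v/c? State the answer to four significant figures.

0.5191

β = √(1 − 1/γ²) = √(1 − 1/1.3689) = √0.269486 = 0.5191.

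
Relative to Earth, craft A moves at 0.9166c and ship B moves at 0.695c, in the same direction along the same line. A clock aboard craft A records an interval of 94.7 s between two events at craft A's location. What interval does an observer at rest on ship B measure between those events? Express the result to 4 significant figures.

119.6 s

Transform craft A's velocity into ship B's frame: (0.9166 − 0.695)/(1 − 0.9166·0.695) = 0.2216/0.362963, so the relative speed is 0.61053c.
γ for this relative speed: γ = 1/√(1 − 0.372747) = 1.2626.
The clock on craft A records proper time, so ship B measures Δt = γΔτ = 1.2626 × 94.7 = 119.6 s.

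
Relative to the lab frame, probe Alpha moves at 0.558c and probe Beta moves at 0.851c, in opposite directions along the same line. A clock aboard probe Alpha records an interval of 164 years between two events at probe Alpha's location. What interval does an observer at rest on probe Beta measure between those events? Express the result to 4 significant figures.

Transform probe Alpha's velocity into probe Beta's frame: (0.558 + 0.851)/(1 + 0.558·0.851) = 1.409/1.474858, so the relative speed is 0.95535c.
At |u| = 0.95535c, γ = (1 − 0.912694)^(−1/2) = 3.3844.
The clock on probe Alpha records proper time, so probe Beta measures Δt = γΔτ = 3.3844 × 164 = 555.0 years.

555.0 years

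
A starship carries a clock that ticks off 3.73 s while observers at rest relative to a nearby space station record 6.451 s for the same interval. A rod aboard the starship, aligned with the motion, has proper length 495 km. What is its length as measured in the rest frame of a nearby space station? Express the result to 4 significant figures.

γ = Δt/Δτ = 6.451/3.73 = 1.72949.
The rod contracts by the same γ: 495 km / 1.72949 = 286.2 km.

286.2 km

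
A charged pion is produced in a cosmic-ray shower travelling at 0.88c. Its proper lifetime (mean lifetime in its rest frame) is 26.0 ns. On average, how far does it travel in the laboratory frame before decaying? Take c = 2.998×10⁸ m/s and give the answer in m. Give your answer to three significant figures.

Lorentz factor: γ = (1 − 0.7744)^(−1/2) = 2.1054.
Lab-frame lifetime: Δt = γτ = 2.1054 × 26.0 ns = 54.74 ns.
Distance: d = vΔt = 0.88 × 2.998×10⁸ m/s × 5.4740×10^-8 s = 14.4 m.

14.4 m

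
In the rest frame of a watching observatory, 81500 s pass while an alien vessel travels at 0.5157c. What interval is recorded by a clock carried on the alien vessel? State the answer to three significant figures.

γ = 1/√(1 − β²) = 1/√(1 − 0.26594649) = 1/√0.73405351 = 1/0.856769 = 1.1672.
The alien vessel's clock runs slow as seen from a watching observatory, so Δτ = Δt/γ = 81500/1.1672 = 69800 s.

69800 s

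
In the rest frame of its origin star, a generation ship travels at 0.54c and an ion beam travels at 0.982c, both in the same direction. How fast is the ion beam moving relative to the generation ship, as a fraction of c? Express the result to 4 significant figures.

0.9410c

Transform to the generation ship's frame: u' = (u − v)/(1 − uv/c²).
u' = (0.982 − 0.54)/(1 − 0.982×0.54) = 0.442/0.46972 = 0.94099.
Speed in the generation ship's frame: 0.9410c (in the same direction).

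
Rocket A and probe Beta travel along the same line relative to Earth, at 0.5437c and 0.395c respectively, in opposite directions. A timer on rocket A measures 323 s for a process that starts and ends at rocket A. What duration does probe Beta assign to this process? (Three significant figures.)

509 s

Speed of rocket A in probe Beta's frame: u = (v_A + v_B)/(1 + v_A v_B/c²) = (0.5437 + 0.395)/(1 + 0.5437×0.395) = 0.9387/1.2147615 = 0.77274; |u| = 0.77274c.
γ for this relative speed: γ = 1/√(1 − 0.597127) = 1.5755.
The clock on rocket A records proper time, so probe Beta measures Δt = γΔτ = 1.5755 × 323 = 509 s.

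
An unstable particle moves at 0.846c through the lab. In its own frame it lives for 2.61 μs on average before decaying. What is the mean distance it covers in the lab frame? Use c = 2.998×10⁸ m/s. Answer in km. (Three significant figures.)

1.24 km

With β = 0.846, γ = 1/√(1 − 0.846²) = 1/√0.284284 = 1.8755.
Lab-frame lifetime: Δt = γτ = 1.8755 × 2.61 μs = 4.8951 μs.
Distance: d = vΔt = 0.846 × 2.998×10⁸ m/s × 4.8951×10^-6 s = 1240 m = 1.24 km.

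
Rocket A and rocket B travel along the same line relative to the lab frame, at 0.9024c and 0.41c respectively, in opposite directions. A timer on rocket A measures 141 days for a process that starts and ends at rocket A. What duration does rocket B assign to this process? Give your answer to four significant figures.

491.5 days

The velocity of rocket A relative to rocket B is (0.9024 + 0.41)c / (1 + 0.9024×0.41) = 0.95797c; relative speed 0.95797c.
At |u| = 0.95797c, γ = (1 − 0.917707)^(−1/2) = 3.4859.
Rocket A's interval is proper; time dilation gives Δt_B = γΔτ = 3.4859 × 141 days = 491.5 days.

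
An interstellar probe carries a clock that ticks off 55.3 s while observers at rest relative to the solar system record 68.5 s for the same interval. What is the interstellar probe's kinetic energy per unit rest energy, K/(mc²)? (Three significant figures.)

0.239

From Δt = γΔτ: γ = 68.5/55.3 = 1.2387.
Since K = (γ−1)mc², K/(mc²) = 1.2387 − 1 = 0.239.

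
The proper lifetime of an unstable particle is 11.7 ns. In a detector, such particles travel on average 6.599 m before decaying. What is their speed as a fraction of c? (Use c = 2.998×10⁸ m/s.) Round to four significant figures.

0.8830c

Let x = d/(cτ) = 6.599 m / (2.998×10⁸ m/s × 1.170×10^-8 s) = 1.8813. Since d = βγcτ, x = βγ = β/√(1−β²).
Solving: β² = x²/(1+x²) = 3.53929/4.53929 = 0.779701, so β = 0.8830.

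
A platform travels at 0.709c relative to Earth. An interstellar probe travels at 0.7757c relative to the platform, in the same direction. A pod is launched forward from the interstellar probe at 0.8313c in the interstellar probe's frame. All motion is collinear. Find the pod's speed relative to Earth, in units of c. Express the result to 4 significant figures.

0.9960c

Compose velocities in two stages. Stage 1 (into S'): u₁ = (0.8313+0.7757)/(1+0.8313×0.7757) = 0.977.
Stage 2 (into S): u = (0.977+0.709)/(1+0.977×0.709) = 0.99605, so the speed is 0.9960c.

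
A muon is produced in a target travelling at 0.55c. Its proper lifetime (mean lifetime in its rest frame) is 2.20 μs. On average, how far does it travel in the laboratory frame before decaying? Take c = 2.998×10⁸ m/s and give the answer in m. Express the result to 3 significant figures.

434 m

β² = 0.3025, so γ = 1/√0.6975 = 1.1974.
Lab-frame lifetime: Δt = γτ = 1.1974 × 2.20 μs = 2.6343 μs.
Distance: d = vΔt = 0.55 × 2.998×10⁸ m/s × 2.6343×10^-6 s = 434 m.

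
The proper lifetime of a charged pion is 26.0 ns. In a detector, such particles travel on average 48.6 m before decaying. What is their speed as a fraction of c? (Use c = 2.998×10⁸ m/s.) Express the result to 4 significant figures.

0.9874c

d = βγcτ ⇒ βγ = d/(cτ) = 48.60 m / (7.7948 m) = 6.2349.
β = (βγ)/√(1+(βγ)²) = 6.2349/√39.874 = 0.9874.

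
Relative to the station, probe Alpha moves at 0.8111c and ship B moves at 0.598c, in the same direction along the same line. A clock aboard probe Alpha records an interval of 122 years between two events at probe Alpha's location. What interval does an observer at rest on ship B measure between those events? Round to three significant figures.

134 years

The velocity of probe Alpha relative to ship B is (0.8111 − 0.598)c / (1 − 0.8111×0.598) = 0.41382c; relative speed 0.41382c.
γ for this relative speed: γ = 1/√(1 − 0.171247) = 1.0985.
Probe Alpha's interval is proper; time dilation gives Δt_B = γΔτ = 1.0985 × 122 years = 134 years.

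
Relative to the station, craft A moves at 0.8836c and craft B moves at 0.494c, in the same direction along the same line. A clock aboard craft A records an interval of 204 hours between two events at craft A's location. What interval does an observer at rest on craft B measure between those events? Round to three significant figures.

282 hours

Transform craft A's velocity into craft B's frame: (0.8836 − 0.494)/(1 − 0.8836·0.494) = 0.3896/0.5635016, so the relative speed is 0.69139c.
γ for this relative speed: γ = 1/√(1 − 0.47802) = 1.3841.
Craft A's interval is proper; time dilation gives Δt_B = γΔτ = 1.3841 × 204 hours = 282 hours.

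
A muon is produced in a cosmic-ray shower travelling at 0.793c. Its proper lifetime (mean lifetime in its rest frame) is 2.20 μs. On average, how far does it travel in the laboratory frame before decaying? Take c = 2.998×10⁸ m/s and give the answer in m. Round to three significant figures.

859 m

β² = 0.628849, so γ = 1/√0.371151 = 1.6414.
Lab-frame lifetime: Δt = γτ = 1.6414 × 2.20 μs = 3.6111 μs.
Distance: d = vΔt = 0.793 × 2.998×10⁸ m/s × 3.6111×10^-6 s = 859 m.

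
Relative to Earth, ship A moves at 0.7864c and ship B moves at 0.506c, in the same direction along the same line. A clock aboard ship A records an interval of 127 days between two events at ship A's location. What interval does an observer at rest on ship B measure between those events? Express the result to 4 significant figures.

143.5 days

Speed of ship A in ship B's frame: u = (v_A − v_B)/(1 − v_A v_B/c²) = (0.7864 − 0.506)/(1 − 0.7864×0.506) = 0.2804/0.6020816 = 0.46572; |u| = 0.46572c.
γ for this relative speed: γ = 1/√(1 − 0.216895) = 1.13.
The clock on ship A records proper time, so ship B measures Δt = γΔτ = 1.13 × 127 = 143.5 days.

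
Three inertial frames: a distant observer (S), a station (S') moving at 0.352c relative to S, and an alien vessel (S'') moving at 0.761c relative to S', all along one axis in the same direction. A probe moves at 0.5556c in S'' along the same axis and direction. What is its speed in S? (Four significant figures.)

Apply u = (u'+v)/(1+u'v) twice. Probe in the station frame: (0.5556+0.761)/(1+0.5556·0.761) = 1.3166/1.4228116 = 0.92535c.
That velocity, transformed to the rest frame of a distant observer: (0.92535+0.352)/(1+0.92535·0.352) = 1.27735/1.3257232 = 0.96351c.

0.9635c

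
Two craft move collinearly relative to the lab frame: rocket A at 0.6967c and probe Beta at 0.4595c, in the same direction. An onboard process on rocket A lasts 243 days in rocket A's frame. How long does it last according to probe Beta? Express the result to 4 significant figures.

The velocity of rocket A relative to probe Beta is (0.6967 − 0.4595)c / (1 − 0.6967×0.4595) = 0.34889c; relative speed 0.34889c.
γ for this relative speed: γ = 1/√(1 − 0.121724) = 1.067.
The clock on rocket A records proper time, so probe Beta measures Δt = γΔτ = 1.067 × 243 = 259.3 days.

259.3 days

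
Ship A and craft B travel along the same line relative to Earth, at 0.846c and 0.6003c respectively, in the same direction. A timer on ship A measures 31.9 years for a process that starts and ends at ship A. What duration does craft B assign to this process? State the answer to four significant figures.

36.82 years

Transform ship A's velocity into craft B's frame: (0.846 − 0.6003)/(1 − 0.846·0.6003) = 0.2457/0.4921462, so the relative speed is 0.49924c.
At |u| = 0.49924c, γ = (1 − 0.249241)^(−1/2) = 1.1541.
Ship A's interval is proper; time dilation gives Δt_B = γΔτ = 1.1541 × 31.9 years = 36.82 years.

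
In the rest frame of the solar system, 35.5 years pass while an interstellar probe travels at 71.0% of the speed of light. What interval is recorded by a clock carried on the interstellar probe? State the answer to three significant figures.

25.0 years

With β = 0.71, γ = 1/√(1 − 0.71²) = 1/√0.4959 = 1.42.
The interstellar probe's clock runs slow as seen from the solar system, so Δτ = Δt/γ = 35.5/1.42 = 25.0 years.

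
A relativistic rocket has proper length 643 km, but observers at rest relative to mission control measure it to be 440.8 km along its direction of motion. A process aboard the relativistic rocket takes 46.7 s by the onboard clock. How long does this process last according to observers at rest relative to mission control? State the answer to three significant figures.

68.1 s

From L = L₀/γ: γ = 643/440.8 = 1.45871.
Δt = γΔτ = 1.45871 × 46.7 = 68.1 s.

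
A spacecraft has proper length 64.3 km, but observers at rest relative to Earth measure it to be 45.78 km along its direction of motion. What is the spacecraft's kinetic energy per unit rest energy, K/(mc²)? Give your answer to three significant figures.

0.405

Length contraction gives γ = L₀/L = 64.3/45.78 = 1.40454.
K/(mc²) = γ − 1 = 1.40454 − 1 = 0.405.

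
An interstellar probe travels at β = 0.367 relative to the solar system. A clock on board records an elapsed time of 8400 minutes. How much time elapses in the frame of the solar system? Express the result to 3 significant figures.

γ = 1/√(1 − β²) = 1/√(1 − 0.134689) = 1/√0.865311 = 1/0.930221 = 1.075.
The onboard clock measures proper time, so the interval in the rest frame of the solar system is dilated: Δt = γ·Δτ = 1.075 × 8400 minutes = 9030 minutes.

9030 minutes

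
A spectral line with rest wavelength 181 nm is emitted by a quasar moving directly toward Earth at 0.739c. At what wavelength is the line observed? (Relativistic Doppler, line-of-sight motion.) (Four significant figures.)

70.12 nm

Relativistic Doppler for wavelength: λ_obs = λ_src · √((1−β)/(1+β)).
With β = 0.739: factor = √(0.261/1.739) = 0.38741.
λ_obs = 181 × 0.38741 = 70.12 nm.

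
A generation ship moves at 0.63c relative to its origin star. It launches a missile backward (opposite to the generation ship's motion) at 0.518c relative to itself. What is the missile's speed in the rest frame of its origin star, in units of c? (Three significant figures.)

0.166c

Relativistic velocity addition: u = (u' + v)/(1 + u'v/c²), with u' = −0.518c and v = 0.63c.
Numerator: −0.518 + 0.63 = 0.112. Denominator: 1 + (−0.518)(0.63) = 0.67366.
u = 0.112/0.67366 = 0.16626, so the speed is 0.166c.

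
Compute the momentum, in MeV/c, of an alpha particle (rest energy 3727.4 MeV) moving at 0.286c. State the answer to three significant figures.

Lorentz factor: γ = (1 − 0.081796)^(−1/2) = 1.0436.
Momentum: p = γβ·mc = 1.0436 × 0.286 × 3727.4 MeV/c = 1110 MeV/c.

1110 MeV/c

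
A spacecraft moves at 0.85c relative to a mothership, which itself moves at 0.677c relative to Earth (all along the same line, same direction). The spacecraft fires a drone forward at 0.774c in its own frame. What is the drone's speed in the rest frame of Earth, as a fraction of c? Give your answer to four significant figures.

Compose velocities in two stages. Stage 1 (into S'): u₁ = (0.774+0.85)/(1+0.774×0.85) = 0.97955.
Stage 2 (into S): u = (0.97955+0.677)/(1+0.97955×0.677) = 0.99603, so the speed is 0.9960c.

0.9960c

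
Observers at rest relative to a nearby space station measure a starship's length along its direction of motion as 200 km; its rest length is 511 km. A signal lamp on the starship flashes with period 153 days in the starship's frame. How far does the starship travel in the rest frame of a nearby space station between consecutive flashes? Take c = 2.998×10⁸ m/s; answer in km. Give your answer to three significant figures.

9.32×10^12 km

Length contraction gives γ = L₀/L = 511/200 = 2.555.
β = √(1 − 1/γ²) = 0.92023. Lab-frame period = γτ = 2.555×153 days = 390.92 days. Distance = βc × γτ = 0.92023 × 2.998×10⁸ m/s × 33775488 s = 9.3181×10^15 m = 9.32×10^12 km.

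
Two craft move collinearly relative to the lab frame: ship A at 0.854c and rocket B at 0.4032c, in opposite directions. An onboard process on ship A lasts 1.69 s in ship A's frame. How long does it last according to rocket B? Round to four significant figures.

4.772 s

The velocity of ship A relative to rocket B is (0.854 + 0.4032)c / (1 + 0.854×0.4032) = 0.93519c; relative speed 0.93519c.
γ for this relative speed: γ = 1/√(1 − 0.87458) = 2.8237.
The clock on ship A records proper time, so rocket B measures Δt = γΔτ = 2.8237 × 1.69 = 4.772 s.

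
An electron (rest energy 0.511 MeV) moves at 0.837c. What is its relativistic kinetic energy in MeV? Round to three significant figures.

With β = 0.837, γ = 1/√(1 − 0.837²) = 1/√0.299431 = 1.82748.
Kinetic energy: K = (γ − 1)mc² = (1.82748 − 1) × 0.511 MeV = 0.82748 × 0.511 = 0.423 MeV.

0.423 MeV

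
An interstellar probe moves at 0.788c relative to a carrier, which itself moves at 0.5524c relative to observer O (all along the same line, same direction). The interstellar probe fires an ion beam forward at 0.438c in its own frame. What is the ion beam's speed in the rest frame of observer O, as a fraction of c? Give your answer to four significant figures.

Apply u = (u'+v)/(1+u'v) twice. Ion beam in the carrier frame: (0.438+0.788)/(1+0.438·0.788) = 1.226/1.345144 = 0.91143c.
That velocity, transformed to the rest frame of observer O: (0.91143+0.5524)/(1+0.91143·0.5524) = 1.46383/1.503473932 = 0.97363c.

0.9736c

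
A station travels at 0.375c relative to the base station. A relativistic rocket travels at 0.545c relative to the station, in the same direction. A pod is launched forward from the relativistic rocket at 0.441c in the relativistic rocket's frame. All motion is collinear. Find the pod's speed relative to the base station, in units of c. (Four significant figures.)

First combine the pod and relativistic rocket (S''→S'): u₁ = (0.441 + 0.545)/(1 + 0.441×0.545) = 0.986/1.240345 = 0.79494.
Then combine with the station (S'→S): u = (0.79494 + 0.375)/(1 + 0.79494×0.375) = 1.16994/1.2981025 = 0.90127.

0.9013c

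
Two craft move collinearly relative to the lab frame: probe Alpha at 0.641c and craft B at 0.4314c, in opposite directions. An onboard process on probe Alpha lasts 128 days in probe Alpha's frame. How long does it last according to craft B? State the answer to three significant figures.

236 days

Transform probe Alpha's velocity into craft B's frame: (0.641 + 0.4314)/(1 + 0.641·0.4314) = 1.0724/1.2765274, so the relative speed is 0.84009c.
γ for this relative speed: γ = 1/√(1 − 0.705751) = 1.8435.
Probe Alpha's interval is proper; time dilation gives Δt_B = γΔτ = 1.8435 × 128 days = 236 days.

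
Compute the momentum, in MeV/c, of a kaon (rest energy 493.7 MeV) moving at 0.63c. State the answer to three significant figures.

401 MeV/c

With β = 0.63, γ = 1/√(1 − 0.63²) = 1/√0.6031 = 1.2877.
Momentum: p = γβ·mc = 1.2877 × 0.63 × 493.7 MeV/c = 401 MeV/c.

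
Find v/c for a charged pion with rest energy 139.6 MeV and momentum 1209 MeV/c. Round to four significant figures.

βγ = pc/(mc²) = 1209/139.6 = 8.6605.
Since γ² = 1 + (βγ)² = 76.0043, γ = √76.0043 = 8.71804, and β = (βγ)/γ = 8.6605/8.71804 = 0.9934.

0.9934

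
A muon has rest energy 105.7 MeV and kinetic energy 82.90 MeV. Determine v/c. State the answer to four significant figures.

K = (γ−1)mc², so γ = 1 + 82.90/105.7 = 1.7843.
Then v/c = √(1 − γ⁻²) = √(1 − 0.314097) = √0.685903 = 0.8282.

0.8282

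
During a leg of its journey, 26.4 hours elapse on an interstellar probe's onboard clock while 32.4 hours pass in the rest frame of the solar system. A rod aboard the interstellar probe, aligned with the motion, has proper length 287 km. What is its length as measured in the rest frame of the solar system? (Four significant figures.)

The time-dilation ratio gives γ = 32.4/26.4 = 1.22727.
The rod contracts by the same γ: 287 km / 1.22727 = 233.9 km.

233.9 km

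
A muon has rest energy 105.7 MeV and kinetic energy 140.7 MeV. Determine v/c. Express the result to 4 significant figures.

γ = 1 + K/(mc²) = 1 + 140.7/105.7 = 2.3311.
β = √(1 − 1/γ²) = √(1 − 0.184026) = √0.815974 = 0.9033.

0.9033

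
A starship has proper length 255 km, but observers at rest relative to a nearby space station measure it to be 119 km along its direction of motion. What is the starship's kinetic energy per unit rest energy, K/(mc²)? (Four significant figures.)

1.143

γ = L₀/L = 255/119 = 2.14286.
K/(mc²) = γ − 1 = 2.14286 − 1 = 1.143.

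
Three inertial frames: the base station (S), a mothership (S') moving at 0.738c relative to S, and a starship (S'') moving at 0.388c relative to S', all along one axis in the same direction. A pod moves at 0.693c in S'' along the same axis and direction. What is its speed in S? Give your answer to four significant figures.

0.9762c

First combine the pod and starship (S''→S'): u₁ = (0.693 + 0.388)/(1 + 0.693×0.388) = 1.081/1.268884 = 0.85193.
Then combine with the mothership (S'→S): u = (0.85193 + 0.738)/(1 + 0.85193×0.738) = 1.58993/1.62872434 = 0.97618.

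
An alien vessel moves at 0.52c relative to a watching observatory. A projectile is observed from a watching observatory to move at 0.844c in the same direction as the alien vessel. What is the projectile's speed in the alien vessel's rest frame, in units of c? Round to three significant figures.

Transform to the alien vessel's frame: u' = (u − v)/(1 − uv/c²).
u' = (0.844 − 0.52)/(1 − 0.844×0.52) = 0.324/0.56112 = 0.57742.
Speed in the alien vessel's frame: 0.577c (in the same direction).

0.577c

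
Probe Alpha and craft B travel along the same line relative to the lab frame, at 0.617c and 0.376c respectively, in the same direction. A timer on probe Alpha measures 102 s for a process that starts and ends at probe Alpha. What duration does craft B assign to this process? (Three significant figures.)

107 s

The velocity of probe Alpha relative to craft B is (0.617 − 0.376)c / (1 − 0.617×0.376) = 0.3138c; relative speed 0.3138c.
γ for this relative speed: γ = 1/√(1 − 0.0984704) = 1.0532.
Probe Alpha's interval is proper; time dilation gives Δt_B = γΔτ = 1.0532 × 102 s = 107 s.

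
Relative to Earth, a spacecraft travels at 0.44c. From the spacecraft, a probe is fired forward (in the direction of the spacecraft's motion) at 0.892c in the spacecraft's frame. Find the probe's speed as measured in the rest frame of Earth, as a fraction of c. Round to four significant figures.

Relativistic velocity addition: u = (u' + v)/(1 + u'v/c²), with u' = 0.892c and v = 0.44c.
Numerator: 0.892 + 0.44 = 1.332. Denominator: 1 + (0.892)(0.44) = 1.39248.
u = 1.332/1.39248 = 0.95657, so the speed is 0.9566c.

0.9566c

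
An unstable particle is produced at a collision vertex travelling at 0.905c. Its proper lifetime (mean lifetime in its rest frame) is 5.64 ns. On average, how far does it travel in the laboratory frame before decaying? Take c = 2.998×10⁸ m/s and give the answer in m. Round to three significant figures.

3.60 m

γ = 1/√(1 − β²) = 1/√(1 − 0.819025) = 1/√0.180975 = 1/0.425412 = 2.3507.
Lab-frame lifetime: Δt = γτ = 2.3507 × 5.64 ns = 13.258 ns.
Distance: d = vΔt = 0.905 × 2.998×10⁸ m/s × 1.3258×10^-8 s = 3.60 m.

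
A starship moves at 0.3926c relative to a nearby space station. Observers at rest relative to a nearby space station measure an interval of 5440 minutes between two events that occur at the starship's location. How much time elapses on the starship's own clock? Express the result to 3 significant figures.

5000 minutes

β² = 0.15413476, so γ = 1/√0.84586524 = 1.0873.
The starship's clock runs slow as seen from a nearby space station, so Δτ = Δt/γ = 5440/1.0873 = 5000 minutes.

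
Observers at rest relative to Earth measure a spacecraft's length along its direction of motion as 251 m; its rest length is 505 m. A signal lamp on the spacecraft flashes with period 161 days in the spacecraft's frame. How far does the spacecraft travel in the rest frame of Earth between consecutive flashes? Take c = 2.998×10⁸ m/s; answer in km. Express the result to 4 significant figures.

7.281×10^12 km

Length contraction gives γ = L₀/L = 505/251 = 2.01195.
β = √(1 − 1/γ²) = 0.86773. Lab-frame period = γτ = 2.01195×161 days = 323.92 days. Distance = βc × γτ = 0.86773 × 2.998×10⁸ m/s × 27986688 s = 7.2806×10^15 m = 7.281×10^12 km.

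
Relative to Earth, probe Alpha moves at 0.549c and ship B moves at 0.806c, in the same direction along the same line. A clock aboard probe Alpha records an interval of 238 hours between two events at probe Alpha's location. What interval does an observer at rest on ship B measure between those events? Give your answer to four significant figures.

Speed of probe Alpha in ship B's frame: u = (v_A − v_B)/(1 − v_A v_B/c²) = (0.549 − 0.806)/(1 − 0.549×0.806) = −0.257/0.557506 = −0.46098; |u| = 0.46098c.
At |u| = 0.46098c, γ = (1 − 0.212503)^(−1/2) = 1.1269.
Probe Alpha's interval is proper; time dilation gives Δt_B = γΔτ = 1.1269 × 238 hours = 268.2 hours.

268.2 hours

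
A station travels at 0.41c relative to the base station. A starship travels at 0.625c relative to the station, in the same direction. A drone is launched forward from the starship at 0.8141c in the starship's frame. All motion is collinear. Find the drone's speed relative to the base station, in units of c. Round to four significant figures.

0.9804c

First combine the drone and starship (S''→S'): u₁ = (0.8141 + 0.625)/(1 + 0.8141×0.625) = 1.4391/1.5088125 = 0.9538.
Then combine with the station (S'→S): u = (0.9538 + 0.41)/(1 + 0.9538×0.41) = 1.3638/1.391058 = 0.9804.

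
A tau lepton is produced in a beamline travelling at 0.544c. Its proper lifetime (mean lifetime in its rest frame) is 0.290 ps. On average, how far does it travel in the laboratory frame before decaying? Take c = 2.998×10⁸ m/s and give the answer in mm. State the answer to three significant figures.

0.0564 mm

With β = 0.544, γ = 1/√(1 − 0.544²) = 1/√0.704064 = 1.1918.
Lab-frame lifetime: Δt = γτ = 1.1918 × 0.290 ps = 0.34562 ps.
Distance: d = vΔt = 0.544 × 2.998×10⁸ m/s × 3.4562×10^-13 s = 5.64×10^-5 m = 0.0564 mm.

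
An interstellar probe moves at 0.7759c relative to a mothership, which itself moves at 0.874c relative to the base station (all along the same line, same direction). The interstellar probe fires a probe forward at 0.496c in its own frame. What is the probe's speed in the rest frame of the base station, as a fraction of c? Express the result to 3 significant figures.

Compose velocities in two stages. Stage 1 (into S'): u₁ = (0.496+0.7759)/(1+0.496×0.7759) = 0.91844.
Stage 2 (into S): u = (0.91844+0.874)/(1+0.91844×0.874) = 0.9943, so the speed is 0.994c.

0.994c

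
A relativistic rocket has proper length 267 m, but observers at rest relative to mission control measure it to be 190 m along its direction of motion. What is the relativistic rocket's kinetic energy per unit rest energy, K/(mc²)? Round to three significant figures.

0.405

From L = L₀/γ: γ = 267/190 = 1.40526.
K/(mc²) = γ − 1 = 1.40526 − 1 = 0.405.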